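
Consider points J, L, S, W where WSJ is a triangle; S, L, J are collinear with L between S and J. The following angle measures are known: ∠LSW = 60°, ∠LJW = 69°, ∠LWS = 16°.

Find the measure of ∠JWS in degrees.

1. ∠JSW = 60°  [L on ray SJ]
2. ∠SJW = 69°  [L on ray JS]
3. ∠JWS = 51°  [△WSJ]

∠JWS = 51°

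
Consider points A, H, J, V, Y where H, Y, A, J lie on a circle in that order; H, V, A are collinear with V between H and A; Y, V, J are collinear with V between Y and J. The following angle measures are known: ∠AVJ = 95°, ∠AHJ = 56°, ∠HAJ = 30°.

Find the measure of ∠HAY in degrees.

∠HAY = 39°

1. ∠HVY = 95°  [vertical angles at V]
2. ∠AYJ = 56°  [same arc AJ]
3. ∠AVY = 85°  [linear pair at V on HA]
4. ∠HAY = 39°  [△YVA]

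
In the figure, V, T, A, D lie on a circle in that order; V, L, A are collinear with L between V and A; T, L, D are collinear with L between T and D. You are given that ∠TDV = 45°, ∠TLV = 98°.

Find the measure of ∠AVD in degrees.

1. ∠TAV = 45°  [same arc VT]
2. ∠ALT = 82°  [linear pair at L on VA]
3. ∠ATD = 53°  [△TLA]
4. ∠AVD = 53°  [same arc AD]

∠AVD = 53°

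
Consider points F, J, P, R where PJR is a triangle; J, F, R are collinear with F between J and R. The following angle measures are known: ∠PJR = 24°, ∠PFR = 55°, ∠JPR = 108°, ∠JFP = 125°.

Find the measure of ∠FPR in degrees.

∠FPR = 77°

1. ∠JRP = 48°  [△PJR]
2. ∠FRP = 48°  [F on ray RJ]
3. ∠FPR = 77°  [△PFR]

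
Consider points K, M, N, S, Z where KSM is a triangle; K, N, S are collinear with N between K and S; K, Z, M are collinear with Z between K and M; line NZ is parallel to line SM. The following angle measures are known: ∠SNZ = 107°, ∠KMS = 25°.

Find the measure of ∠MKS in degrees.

∠MKS = 82°

1. ∠KNZ = 73°  [linear pair at N on KS]
2. ∠KZN = 25°  [NZ∥SM, corresponding at Z]
3. ∠NKZ = 82°  [△KNZ]
4. ∠MKS = 82°  [N on KS, Z on KM]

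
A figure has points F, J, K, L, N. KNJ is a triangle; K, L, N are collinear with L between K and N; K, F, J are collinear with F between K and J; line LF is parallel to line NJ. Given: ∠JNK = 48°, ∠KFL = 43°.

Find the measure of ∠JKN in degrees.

1. ∠FLK = 48°  [LF∥NJ, corresponding at L]
2. ∠FKL = 89°  [△KLF]
3. ∠JKN = 89°  [L on KN, F on KJ]

∠JKN = 89°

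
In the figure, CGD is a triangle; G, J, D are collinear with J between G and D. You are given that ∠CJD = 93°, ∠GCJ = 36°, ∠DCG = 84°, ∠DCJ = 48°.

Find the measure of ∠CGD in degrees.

1. ∠CJG = 87°  [linear pair at J on GD]
2. ∠CGJ = 57°  [△CGJ]
3. ∠CGD = 57°  [J on ray GD]

∠CGD = 57°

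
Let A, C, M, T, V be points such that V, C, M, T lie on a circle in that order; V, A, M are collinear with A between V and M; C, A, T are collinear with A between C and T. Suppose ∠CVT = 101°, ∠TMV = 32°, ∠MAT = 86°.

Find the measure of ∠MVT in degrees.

∠MVT = 39°

1. ∠TCV = 32°  [same arc VT]
2. ∠TAV = 94°  [linear pair at A on VM]
3. ∠CTV = 47°  [△VCT]
4. ∠MVT = 39°  [△VAT]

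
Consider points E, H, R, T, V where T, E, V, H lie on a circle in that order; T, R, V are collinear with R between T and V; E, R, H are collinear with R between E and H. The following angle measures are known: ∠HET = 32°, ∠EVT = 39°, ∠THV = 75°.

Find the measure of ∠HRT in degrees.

∠HRT = 68°

1. ∠HVT = 32°  [same arc TH]
2. ∠EHT = 39°  [same arc TE]
3. ∠HTV = 73°  [△TVH]
4. ∠HRT = 68°  [△TRH]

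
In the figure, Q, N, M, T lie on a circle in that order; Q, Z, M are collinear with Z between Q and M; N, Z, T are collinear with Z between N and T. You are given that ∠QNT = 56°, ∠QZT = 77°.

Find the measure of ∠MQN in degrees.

∠MQN = 21°

1. ∠QMT = 56°  [same arc QT]
2. ∠MZT = 103°  [linear pair at Z on QM]
3. ∠MTN = 21°  [△MZT]
4. ∠MQN = 21°  [same arc NM]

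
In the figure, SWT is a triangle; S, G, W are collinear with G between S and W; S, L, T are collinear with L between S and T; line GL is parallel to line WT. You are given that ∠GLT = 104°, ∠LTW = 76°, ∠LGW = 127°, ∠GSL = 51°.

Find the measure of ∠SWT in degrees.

∠SWT = 53°

1. ∠STW = 76°  [L on ray TS]
2. ∠TSW = 51°  [G on SW, L on ST]
3. ∠SWT = 53°  [△SWT]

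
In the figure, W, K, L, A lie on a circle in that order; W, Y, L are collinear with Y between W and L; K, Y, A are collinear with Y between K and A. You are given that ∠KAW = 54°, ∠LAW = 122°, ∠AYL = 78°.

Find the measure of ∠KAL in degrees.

∠KAL = 68°

1. ∠KLW = 54°  [same arc WK]
2. ∠LKW = 58°  [cyclic WKLA, opposite ∠K+∠A]
3. ∠KWL = 68°  [△WKL]
4. ∠KAL = 68°  [same arc KL]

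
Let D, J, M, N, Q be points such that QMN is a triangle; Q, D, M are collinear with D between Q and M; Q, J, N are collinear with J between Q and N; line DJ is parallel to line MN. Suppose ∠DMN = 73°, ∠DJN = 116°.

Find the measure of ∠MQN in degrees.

∠MQN = 43°

1. ∠NMQ = 73°  [D on ray MQ]
2. ∠DJQ = 64°  [linear pair at J on QN]
3. ∠JDQ = 73°  [DJ∥MN, corresponding at D]
4. ∠DQJ = 43°  [△QDJ]
5. ∠MQN = 43°  [D on QM, J on QN]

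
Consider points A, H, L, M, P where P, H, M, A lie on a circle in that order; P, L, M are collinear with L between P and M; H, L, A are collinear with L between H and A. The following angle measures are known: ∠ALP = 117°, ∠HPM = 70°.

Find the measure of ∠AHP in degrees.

1. ∠HLM = 117°  [vertical angles at L]
2. ∠HLP = 63°  [linear pair at L on PM]
3. ∠AHP = 47°  [△PLH]

∠AHP = 47°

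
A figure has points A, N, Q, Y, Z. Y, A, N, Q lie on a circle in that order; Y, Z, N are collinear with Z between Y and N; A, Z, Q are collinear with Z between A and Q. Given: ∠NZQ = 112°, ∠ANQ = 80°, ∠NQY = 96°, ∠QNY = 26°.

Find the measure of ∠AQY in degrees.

1. ∠QZY = 68°  [linear pair at Z on YN]
2. ∠NYQ = 58°  [△YNQ]
3. ∠AQY = 54°  [△YZQ]

∠AQY = 54°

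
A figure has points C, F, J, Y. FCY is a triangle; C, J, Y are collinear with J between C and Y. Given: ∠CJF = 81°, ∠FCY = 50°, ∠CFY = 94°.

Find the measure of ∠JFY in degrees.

∠JFY = 45°

1. ∠FJY = 99°  [linear pair at J on CY]
2. ∠CYF = 36°  [△FCY]
3. ∠FYJ = 36°  [J on ray YC]
4. ∠JFY = 45°  [△FJY]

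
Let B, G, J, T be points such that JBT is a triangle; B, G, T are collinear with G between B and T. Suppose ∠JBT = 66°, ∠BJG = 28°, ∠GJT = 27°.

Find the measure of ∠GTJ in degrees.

∠GTJ = 59°

1. ∠GBJ = 66°  [G on ray BT]
2. ∠BGJ = 86°  [△JBG]
3. ∠JGT = 94°  [linear pair at G on BT]
4. ∠GTJ = 59°  [△JGT]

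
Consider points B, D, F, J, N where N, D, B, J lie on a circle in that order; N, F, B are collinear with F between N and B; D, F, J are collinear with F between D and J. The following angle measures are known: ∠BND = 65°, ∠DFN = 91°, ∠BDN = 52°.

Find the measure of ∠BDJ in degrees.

∠BDJ = 28°

1. ∠DBN = 63°  [△NDB]
2. ∠BFD = 89°  [linear pair at F on NB]
3. ∠BDJ = 28°  [△DFB]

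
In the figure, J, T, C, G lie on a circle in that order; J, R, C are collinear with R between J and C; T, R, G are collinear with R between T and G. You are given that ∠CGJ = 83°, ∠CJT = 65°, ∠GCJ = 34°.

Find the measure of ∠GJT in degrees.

1. ∠CTJ = 97°  [cyclic JTCG, opposite ∠T+∠G]
2. ∠JCT = 18°  [△JTC]
3. ∠GTJ = 34°  [same arc JG]
4. ∠JGT = 18°  [same arc JT]
5. ∠GJT = 128°  [△JTG]

∠GJT = 128°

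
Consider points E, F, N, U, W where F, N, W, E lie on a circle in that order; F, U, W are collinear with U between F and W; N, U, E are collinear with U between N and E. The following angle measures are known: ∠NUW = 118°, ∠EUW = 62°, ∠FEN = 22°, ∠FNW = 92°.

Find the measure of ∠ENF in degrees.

∠ENF = 52°

1. ∠FUN = 62°  [linear pair at U on FW]
2. ∠FWN = 22°  [same arc FN]
3. ∠NFW = 66°  [△FNW]
4. ∠ENF = 52°  [△FUN]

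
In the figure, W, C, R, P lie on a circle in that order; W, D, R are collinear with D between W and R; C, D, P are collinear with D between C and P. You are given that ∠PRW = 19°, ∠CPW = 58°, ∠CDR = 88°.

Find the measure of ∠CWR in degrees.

∠CWR = 69°

1. ∠PCW = 19°  [same arc WP]
2. ∠CDW = 92°  [linear pair at D on WR]
3. ∠CWR = 69°  [△WDC]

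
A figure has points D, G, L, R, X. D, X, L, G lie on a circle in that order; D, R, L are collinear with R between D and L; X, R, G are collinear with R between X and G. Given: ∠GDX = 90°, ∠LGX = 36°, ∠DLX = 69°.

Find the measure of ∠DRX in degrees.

1. ∠GLX = 90°  [cyclic DXLG, opposite ∠D+∠L]
2. ∠GXL = 54°  [△XLG]
3. ∠LRX = 57°  [△XRL]
4. ∠DRX = 123°  [linear pair at R on DL]

∠DRX = 123°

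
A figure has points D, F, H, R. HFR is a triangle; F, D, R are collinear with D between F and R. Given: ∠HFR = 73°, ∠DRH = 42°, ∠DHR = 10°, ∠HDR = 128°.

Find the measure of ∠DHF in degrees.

1. ∠DFH = 73°  [D on ray FR]
2. ∠FDH = 52°  [linear pair at D on FR]
3. ∠DHF = 55°  [△HFD]

∠DHF = 55°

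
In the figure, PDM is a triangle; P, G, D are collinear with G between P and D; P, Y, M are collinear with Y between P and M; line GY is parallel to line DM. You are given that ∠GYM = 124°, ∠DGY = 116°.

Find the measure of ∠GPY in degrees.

1. ∠GYP = 56°  [linear pair at Y on PM]
2. ∠PGY = 64°  [linear pair at G on PD]
3. ∠GPY = 60°  [△PGY]

∠GPY = 60°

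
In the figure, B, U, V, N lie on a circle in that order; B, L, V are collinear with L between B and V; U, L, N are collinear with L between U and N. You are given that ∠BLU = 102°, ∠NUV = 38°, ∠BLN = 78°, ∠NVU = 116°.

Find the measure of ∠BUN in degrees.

∠BUN = 52°

1. ∠NBV = 38°  [same arc VN]
2. ∠BNU = 64°  [△BLN]
3. ∠NBU = 64°  [cyclic BUVN, opposite ∠B+∠V]
4. ∠BUN = 52°  [△BUN]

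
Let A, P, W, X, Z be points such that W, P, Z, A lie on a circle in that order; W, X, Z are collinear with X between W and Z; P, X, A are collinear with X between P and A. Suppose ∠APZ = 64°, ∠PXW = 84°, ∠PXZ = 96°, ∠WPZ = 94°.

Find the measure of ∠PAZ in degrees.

1. ∠AWZ = 64°  [same arc ZA]
2. ∠AXZ = 84°  [vertical angles at X]
3. ∠WAZ = 86°  [cyclic WPZA, opposite ∠P+∠A]
4. ∠AZW = 30°  [△WZA]
5. ∠PAZ = 66°  [△ZXA]

∠PAZ = 66°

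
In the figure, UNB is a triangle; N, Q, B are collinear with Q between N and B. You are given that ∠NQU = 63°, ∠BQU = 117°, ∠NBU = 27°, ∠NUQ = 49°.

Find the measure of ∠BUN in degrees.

∠BUN = 85°

1. ∠QNU = 68°  [△UNQ]
2. ∠BNU = 68°  [Q on ray NB]
3. ∠BUN = 85°  [△UNB]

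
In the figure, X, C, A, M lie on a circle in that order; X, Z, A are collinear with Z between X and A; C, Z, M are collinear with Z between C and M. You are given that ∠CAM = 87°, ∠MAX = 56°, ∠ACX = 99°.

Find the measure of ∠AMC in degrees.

∠AMC = 50°

1. ∠AMX = 81°  [cyclic XCAM, opposite ∠C+∠M]
2. ∠AXM = 43°  [△XAM]
3. ∠ACM = 43°  [same arc AM]
4. ∠AMC = 50°  [△CAM]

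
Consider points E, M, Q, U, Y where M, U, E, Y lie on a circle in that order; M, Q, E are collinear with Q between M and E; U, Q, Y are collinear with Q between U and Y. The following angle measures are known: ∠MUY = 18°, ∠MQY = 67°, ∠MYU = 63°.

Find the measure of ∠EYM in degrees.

∠EYM = 112°

1. ∠MEY = 18°  [same arc MY]
2. ∠EMY = 50°  [△MQY]
3. ∠EYM = 112°  [△MEY]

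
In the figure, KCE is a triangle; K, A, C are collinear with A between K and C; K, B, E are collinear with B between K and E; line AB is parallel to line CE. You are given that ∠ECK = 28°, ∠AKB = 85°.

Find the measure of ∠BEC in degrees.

∠BEC = 67°

1. ∠BAK = 28°  [AB∥CE, corresponding at A]
2. ∠ABK = 67°  [△KAB]
3. ∠ABE = 113°  [linear pair at B on KE]
4. ∠BEC = 67°  [AB∥CE, co-interior at E–B]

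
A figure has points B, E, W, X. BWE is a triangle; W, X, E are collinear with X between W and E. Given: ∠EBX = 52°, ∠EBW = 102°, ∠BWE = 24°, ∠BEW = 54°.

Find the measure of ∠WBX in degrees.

∠WBX = 50°

1. ∠BWX = 24°  [X on ray WE]
2. ∠BEX = 54°  [X on ray EW]
3. ∠BXE = 74°  [△BXE]
4. ∠BXW = 106°  [linear pair at X on WE]
5. ∠WBX = 50°  [△BWX]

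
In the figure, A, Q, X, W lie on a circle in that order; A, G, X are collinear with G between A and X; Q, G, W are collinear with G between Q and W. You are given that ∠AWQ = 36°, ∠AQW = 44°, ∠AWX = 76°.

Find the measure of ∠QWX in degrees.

∠QWX = 40°

1. ∠AXQ = 36°  [same arc AQ]
2. ∠AQX = 104°  [cyclic AQXW, opposite ∠Q+∠W]
3. ∠QAX = 40°  [△AQX]
4. ∠QWX = 40°  [same arc QX]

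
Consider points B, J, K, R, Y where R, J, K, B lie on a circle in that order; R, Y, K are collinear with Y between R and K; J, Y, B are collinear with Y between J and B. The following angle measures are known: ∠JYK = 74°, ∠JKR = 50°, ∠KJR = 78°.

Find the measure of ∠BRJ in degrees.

∠BRJ = 108°

1. ∠JYR = 106°  [linear pair at Y on RK]
2. ∠JBR = 50°  [same arc RJ]
3. ∠JRK = 52°  [△RJK]
4. ∠BJR = 22°  [△RYJ]
5. ∠BRJ = 108°  [△RJB]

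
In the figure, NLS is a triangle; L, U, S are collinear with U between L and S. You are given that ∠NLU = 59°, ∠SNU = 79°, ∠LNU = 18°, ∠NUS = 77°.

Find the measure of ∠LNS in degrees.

1. ∠NLS = 59°  [U on ray LS]
2. ∠NSU = 24°  [△NUS]
3. ∠LSN = 24°  [U on ray SL]
4. ∠LNS = 97°  [△NLS]

∠LNS = 97°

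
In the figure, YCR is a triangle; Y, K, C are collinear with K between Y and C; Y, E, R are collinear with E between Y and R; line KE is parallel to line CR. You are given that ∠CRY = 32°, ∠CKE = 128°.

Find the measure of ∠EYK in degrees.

1. ∠KEY = 32°  [KE∥CR, corresponding at E]
2. ∠EKY = 52°  [linear pair at K on YC]
3. ∠EYK = 96°  [△YKE]

∠EYK = 96°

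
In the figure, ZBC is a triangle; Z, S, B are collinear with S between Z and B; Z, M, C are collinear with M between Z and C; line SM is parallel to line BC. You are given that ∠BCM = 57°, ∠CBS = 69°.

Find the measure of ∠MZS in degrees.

1. ∠BCZ = 57°  [M on ray CZ]
2. ∠CBZ = 69°  [S on ray BZ]
3. ∠BZC = 54°  [△ZBC]
4. ∠MZS = 54°  [S on ZB, M on ZC]

∠MZS = 54°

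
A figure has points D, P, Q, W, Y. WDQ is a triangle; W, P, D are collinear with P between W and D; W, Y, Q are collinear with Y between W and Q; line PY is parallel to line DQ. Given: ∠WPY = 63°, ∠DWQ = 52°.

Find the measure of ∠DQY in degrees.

∠DQY = 65°

1. ∠QDW = 63°  [PY∥DQ, corresponding at P]
2. ∠DQW = 65°  [△WDQ]
3. ∠DQY = 65°  [Y on ray QW]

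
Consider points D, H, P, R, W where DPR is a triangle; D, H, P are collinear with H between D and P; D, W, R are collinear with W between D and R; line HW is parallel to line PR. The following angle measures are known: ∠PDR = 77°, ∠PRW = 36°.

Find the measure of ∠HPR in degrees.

∠HPR = 67°

1. ∠DRP = 36°  [W on ray RD]
2. ∠DPR = 67°  [△DPR]
3. ∠HPR = 67°  [H on ray PD]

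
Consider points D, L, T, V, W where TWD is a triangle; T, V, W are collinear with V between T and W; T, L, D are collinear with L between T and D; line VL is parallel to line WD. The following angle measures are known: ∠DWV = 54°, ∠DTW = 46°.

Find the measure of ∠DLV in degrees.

1. ∠DWT = 54°  [V on ray WT]
2. ∠TDW = 80°  [△TWD]
3. ∠TLV = 80°  [VL∥WD, corresponding at L]
4. ∠DLV = 100°  [linear pair at L on TD]

∠DLV = 100°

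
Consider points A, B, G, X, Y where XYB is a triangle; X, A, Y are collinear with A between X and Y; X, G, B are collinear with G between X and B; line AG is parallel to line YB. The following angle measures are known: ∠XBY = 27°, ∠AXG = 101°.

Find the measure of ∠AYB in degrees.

∠AYB = 52°

1. ∠AGX = 27°  [AG∥YB, corresponding at G]
2. ∠GAX = 52°  [△XAG]
3. ∠GAY = 128°  [linear pair at A on XY]
4. ∠AYB = 52°  [AG∥YB, co-interior at Y–A]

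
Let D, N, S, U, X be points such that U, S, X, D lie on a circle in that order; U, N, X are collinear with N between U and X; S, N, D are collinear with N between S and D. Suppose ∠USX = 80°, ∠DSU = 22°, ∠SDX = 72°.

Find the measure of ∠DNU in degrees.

1. ∠DXU = 22°  [same arc UD]
2. ∠DNX = 86°  [△XND]
3. ∠DNU = 94°  [linear pair at N on UX]

∠DNU = 94°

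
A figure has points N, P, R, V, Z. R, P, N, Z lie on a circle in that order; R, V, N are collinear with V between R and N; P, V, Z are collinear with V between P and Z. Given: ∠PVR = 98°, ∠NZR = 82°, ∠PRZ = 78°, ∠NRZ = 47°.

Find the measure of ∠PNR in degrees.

1. ∠NVP = 82°  [linear pair at V on RN]
2. ∠NPZ = 47°  [same arc NZ]
3. ∠PNR = 51°  [△PVN]

∠PNR = 51°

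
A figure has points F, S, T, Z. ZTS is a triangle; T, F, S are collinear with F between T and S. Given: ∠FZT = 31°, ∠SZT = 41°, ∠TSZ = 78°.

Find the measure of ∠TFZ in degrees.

1. ∠STZ = 61°  [△ZTS]
2. ∠FTZ = 61°  [F on ray TS]
3. ∠TFZ = 88°  [△ZTF]

∠TFZ = 88°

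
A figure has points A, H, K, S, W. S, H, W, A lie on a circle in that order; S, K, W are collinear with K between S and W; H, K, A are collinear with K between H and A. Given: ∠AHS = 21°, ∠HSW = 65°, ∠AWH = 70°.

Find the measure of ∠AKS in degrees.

∠AKS = 86°

1. ∠AWS = 21°  [same arc SA]
2. ∠HAW = 65°  [same arc HW]
3. ∠AKW = 94°  [△WKA]
4. ∠AKS = 86°  [linear pair at K on SW]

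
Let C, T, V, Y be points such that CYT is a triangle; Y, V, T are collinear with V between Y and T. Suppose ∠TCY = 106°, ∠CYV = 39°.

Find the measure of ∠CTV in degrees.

1. ∠CYT = 39°  [V on ray YT]
2. ∠CTY = 35°  [△CYT]
3. ∠CTV = 35°  [V on ray TY]

∠CTV = 35°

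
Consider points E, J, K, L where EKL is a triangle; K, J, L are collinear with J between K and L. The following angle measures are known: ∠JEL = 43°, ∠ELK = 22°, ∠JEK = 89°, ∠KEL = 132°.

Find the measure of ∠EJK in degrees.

∠EJK = 65°

1. ∠EKL = 26°  [△EKL]
2. ∠EKJ = 26°  [J on ray KL]
3. ∠EJK = 65°  [△EKJ]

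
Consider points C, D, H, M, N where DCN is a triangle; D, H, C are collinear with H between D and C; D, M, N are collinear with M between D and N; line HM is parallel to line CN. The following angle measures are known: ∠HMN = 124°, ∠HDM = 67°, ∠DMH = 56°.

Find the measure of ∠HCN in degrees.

∠HCN = 57°

1. ∠DHM = 57°  [△DHM]
2. ∠CHM = 123°  [linear pair at H on DC]
3. ∠HCN = 57°  [HM∥CN, co-interior at C–H]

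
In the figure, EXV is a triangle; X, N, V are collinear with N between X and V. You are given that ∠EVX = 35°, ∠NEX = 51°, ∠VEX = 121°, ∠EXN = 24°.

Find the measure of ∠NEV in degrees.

∠NEV = 70°

1. ∠EVN = 35°  [N on ray VX]
2. ∠ENX = 105°  [△EXN]
3. ∠ENV = 75°  [linear pair at N on XV]
4. ∠NEV = 70°  [△ENV]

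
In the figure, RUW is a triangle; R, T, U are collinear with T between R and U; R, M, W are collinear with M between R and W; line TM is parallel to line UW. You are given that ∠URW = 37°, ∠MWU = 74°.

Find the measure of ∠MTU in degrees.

1. ∠RWU = 74°  [M on ray WR]
2. ∠RUW = 69°  [△RUW]
3. ∠MTR = 69°  [TM∥UW, corresponding at T]
4. ∠MTU = 111°  [linear pair at T on RU]

∠MTU = 111°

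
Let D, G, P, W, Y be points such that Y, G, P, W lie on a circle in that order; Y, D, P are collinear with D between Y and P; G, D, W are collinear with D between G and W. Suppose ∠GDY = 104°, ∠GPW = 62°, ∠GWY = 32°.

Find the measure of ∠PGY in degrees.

1. ∠GYW = 118°  [cyclic YGPW, opposite ∠Y+∠P]
2. ∠GPY = 32°  [same arc YG]
3. ∠WGY = 30°  [△YGW]
4. ∠GYP = 46°  [△YDG]
5. ∠PGY = 102°  [△YGP]

∠PGY = 102°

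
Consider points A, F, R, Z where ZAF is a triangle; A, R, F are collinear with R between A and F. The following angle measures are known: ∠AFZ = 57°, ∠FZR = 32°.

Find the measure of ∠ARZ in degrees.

∠ARZ = 89°

1. ∠RFZ = 57°  [R on ray FA]
2. ∠FRZ = 91°  [△ZRF]
3. ∠ARZ = 89°  [linear pair at R on AF]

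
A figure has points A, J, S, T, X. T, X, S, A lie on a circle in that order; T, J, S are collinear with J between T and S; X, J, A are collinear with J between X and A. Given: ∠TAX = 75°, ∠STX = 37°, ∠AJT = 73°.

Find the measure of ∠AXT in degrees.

1. ∠SAX = 37°  [same arc XS]
2. ∠AJS = 107°  [linear pair at J on TS]
3. ∠AST = 36°  [△SJA]
4. ∠AXT = 36°  [same arc TA]

∠AXT = 36°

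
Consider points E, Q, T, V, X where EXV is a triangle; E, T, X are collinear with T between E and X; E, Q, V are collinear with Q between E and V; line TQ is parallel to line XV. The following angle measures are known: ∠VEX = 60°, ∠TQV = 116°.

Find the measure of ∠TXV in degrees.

1. ∠QET = 60°  [T on EX, Q on EV]
2. ∠EQT = 64°  [linear pair at Q on EV]
3. ∠ETQ = 56°  [△ETQ]
4. ∠QTX = 124°  [linear pair at T on EX]
5. ∠TXV = 56°  [TQ∥XV, co-interior at X–T]

∠TXV = 56°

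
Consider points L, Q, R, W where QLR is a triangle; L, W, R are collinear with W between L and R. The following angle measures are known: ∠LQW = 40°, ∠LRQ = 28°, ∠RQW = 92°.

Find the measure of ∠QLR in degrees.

∠QLR = 20°

1. ∠QRW = 28°  [W on ray RL]
2. ∠QWR = 60°  [△QWR]
3. ∠LWQ = 120°  [linear pair at W on LR]
4. ∠QLW = 20°  [△QLW]
5. ∠QLR = 20°  [W on ray LR]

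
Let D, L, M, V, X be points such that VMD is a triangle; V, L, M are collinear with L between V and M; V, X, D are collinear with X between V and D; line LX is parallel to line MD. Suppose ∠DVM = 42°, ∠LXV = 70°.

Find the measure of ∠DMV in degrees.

∠DMV = 68°

1. ∠LVX = 42°  [L on VM, X on VD]
2. ∠VLX = 68°  [△VLX]
3. ∠DMV = 68°  [LX∥MD, corresponding at L]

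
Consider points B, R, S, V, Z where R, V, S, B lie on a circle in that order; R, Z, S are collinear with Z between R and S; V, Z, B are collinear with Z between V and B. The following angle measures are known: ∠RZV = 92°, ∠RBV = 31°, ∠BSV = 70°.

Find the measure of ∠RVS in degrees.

1. ∠RSV = 31°  [same arc RV]
2. ∠BRV = 110°  [cyclic RVSB, opposite ∠R+∠S]
3. ∠BVR = 39°  [△RVB]
4. ∠SRV = 49°  [△RZV]
5. ∠RVS = 100°  [△RVS]

∠RVS = 100°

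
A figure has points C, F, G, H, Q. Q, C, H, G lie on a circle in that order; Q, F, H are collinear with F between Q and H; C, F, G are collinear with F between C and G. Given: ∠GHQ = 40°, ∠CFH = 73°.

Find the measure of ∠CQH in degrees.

1. ∠GCQ = 40°  [same arc QG]
2. ∠CFQ = 107°  [linear pair at F on QH]
3. ∠CQH = 33°  [△QFC]

∠CQH = 33°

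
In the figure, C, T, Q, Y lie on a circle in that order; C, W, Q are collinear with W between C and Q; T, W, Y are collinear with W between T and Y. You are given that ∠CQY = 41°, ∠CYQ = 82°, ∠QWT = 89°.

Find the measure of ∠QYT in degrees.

1. ∠CTY = 41°  [same arc CY]
2. ∠CWT = 91°  [linear pair at W on CQ]
3. ∠QCT = 48°  [△CWT]
4. ∠QYT = 48°  [same arc TQ]

∠QYT = 48°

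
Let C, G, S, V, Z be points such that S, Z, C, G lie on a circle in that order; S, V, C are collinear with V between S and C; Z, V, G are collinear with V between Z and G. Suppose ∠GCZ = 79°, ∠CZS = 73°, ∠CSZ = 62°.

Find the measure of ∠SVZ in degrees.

∠SVZ = 84°

1. ∠GSZ = 101°  [cyclic SZCG, opposite ∠S+∠C]
2. ∠SCZ = 45°  [△SZC]
3. ∠SGZ = 45°  [same arc SZ]
4. ∠GZS = 34°  [△SZG]
5. ∠SVZ = 84°  [△SVZ]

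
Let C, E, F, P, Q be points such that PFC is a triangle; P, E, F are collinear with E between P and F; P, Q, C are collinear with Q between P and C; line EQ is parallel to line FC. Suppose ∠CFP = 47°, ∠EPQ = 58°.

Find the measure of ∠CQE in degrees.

1. ∠PEQ = 47°  [EQ∥FC, corresponding at E]
2. ∠EQP = 75°  [△PEQ]
3. ∠CQE = 105°  [linear pair at Q on PC]

∠CQE = 105°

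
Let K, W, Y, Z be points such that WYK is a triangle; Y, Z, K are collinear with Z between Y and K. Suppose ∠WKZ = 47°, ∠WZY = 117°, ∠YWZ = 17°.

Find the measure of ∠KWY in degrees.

1. ∠WKY = 47°  [Z on ray KY]
2. ∠WYZ = 46°  [△WYZ]
3. ∠KYW = 46°  [Z on ray YK]
4. ∠KWY = 87°  [△WYK]

∠KWY = 87°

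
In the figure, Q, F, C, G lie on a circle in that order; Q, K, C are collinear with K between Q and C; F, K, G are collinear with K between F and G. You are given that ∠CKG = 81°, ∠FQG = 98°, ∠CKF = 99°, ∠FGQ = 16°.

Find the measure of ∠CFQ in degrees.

∠CFQ = 131°

1. ∠FKQ = 81°  [vertical angles at K]
2. ∠GFQ = 66°  [△QFG]
3. ∠FCQ = 16°  [same arc QF]
4. ∠CQF = 33°  [△QKF]
5. ∠CFQ = 131°  [△QFC]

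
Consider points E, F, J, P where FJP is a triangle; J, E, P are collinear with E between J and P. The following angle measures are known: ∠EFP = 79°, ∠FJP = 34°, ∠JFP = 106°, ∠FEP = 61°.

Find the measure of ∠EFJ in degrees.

∠EFJ = 27°

1. ∠EJF = 34°  [E on ray JP]
2. ∠FEJ = 119°  [linear pair at E on JP]
3. ∠EFJ = 27°  [△FJE]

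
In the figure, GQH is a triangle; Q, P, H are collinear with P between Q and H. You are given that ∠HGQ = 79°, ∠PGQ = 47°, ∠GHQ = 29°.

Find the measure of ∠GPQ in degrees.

1. ∠GQH = 72°  [△GQH]
2. ∠GQP = 72°  [P on ray QH]
3. ∠GPQ = 61°  [△GQP]

∠GPQ = 61°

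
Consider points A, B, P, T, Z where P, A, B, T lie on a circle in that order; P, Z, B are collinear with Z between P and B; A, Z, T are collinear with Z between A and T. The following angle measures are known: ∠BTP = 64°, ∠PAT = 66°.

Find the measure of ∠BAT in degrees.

∠BAT = 50°

1. ∠PBT = 66°  [same arc PT]
2. ∠BPT = 50°  [△PBT]
3. ∠BAT = 50°  [same arc BT]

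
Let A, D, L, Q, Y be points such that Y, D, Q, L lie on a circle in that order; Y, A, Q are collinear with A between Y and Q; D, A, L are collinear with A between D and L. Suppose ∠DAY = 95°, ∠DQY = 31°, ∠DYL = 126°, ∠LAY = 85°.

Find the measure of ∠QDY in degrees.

∠QDY = 87°

1. ∠DLY = 31°  [same arc YD]
2. ∠LDY = 23°  [△YDL]
3. ∠DYQ = 62°  [△YAD]
4. ∠QDY = 87°  [△YDQ]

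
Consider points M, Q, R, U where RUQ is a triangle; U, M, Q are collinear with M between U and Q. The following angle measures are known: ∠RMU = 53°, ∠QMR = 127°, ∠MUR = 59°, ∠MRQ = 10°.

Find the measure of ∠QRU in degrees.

1. ∠MQR = 43°  [△RMQ]
2. ∠QUR = 59°  [M on ray UQ]
3. ∠RQU = 43°  [M on ray QU]
4. ∠QRU = 78°  [△RUQ]

∠QRU = 78°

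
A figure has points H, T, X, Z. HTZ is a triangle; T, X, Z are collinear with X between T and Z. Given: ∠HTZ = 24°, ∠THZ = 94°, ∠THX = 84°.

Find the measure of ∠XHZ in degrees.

1. ∠HZT = 62°  [△HTZ]
2. ∠HTX = 24°  [X on ray TZ]
3. ∠HXT = 72°  [△HTX]
4. ∠HZX = 62°  [X on ray ZT]
5. ∠HXZ = 108°  [linear pair at X on TZ]
6. ∠XHZ = 10°  [△HXZ]

∠XHZ = 10°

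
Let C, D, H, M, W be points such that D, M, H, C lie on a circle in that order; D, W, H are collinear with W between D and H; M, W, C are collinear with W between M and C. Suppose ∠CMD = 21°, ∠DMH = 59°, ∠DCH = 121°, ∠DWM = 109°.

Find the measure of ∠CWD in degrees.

∠CWD = 71°

1. ∠CHD = 21°  [same arc DC]
2. ∠HDM = 50°  [△DWM]
3. ∠DHM = 71°  [△DMH]
4. ∠CDH = 38°  [△DHC]
5. ∠DCM = 71°  [same arc DM]
6. ∠CWD = 71°  [△DWC]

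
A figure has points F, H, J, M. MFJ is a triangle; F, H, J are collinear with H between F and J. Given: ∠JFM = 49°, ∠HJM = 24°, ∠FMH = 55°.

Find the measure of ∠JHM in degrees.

1. ∠HFM = 49°  [H on ray FJ]
2. ∠FHM = 76°  [△MFH]
3. ∠JHM = 104°  [linear pair at H on FJ]

∠JHM = 104°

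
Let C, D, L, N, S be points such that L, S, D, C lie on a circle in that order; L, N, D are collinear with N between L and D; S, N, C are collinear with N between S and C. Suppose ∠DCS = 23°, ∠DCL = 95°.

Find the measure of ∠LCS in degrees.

∠LCS = 72°

1. ∠DLS = 23°  [same arc SD]
2. ∠DSL = 85°  [cyclic LSDC, opposite ∠S+∠C]
3. ∠LDS = 72°  [△LSD]
4. ∠LCS = 72°  [same arc LS]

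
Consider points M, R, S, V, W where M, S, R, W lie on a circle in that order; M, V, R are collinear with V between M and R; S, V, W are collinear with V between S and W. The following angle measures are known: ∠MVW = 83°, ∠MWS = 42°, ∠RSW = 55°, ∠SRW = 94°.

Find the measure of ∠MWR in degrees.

∠MWR = 73°

1. ∠RVW = 97°  [linear pair at V on MR]
2. ∠RMW = 55°  [△MVW]
3. ∠RWS = 31°  [△SRW]
4. ∠MRW = 52°  [△RVW]
5. ∠MWR = 73°  [△MRW]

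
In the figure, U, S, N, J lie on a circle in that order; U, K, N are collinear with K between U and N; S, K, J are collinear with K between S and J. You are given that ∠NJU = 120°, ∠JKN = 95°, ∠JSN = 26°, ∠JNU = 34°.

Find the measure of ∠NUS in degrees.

1. ∠SKU = 95°  [vertical angles at K]
2. ∠JSU = 34°  [same arc UJ]
3. ∠NUS = 51°  [△UKS]

∠NUS = 51°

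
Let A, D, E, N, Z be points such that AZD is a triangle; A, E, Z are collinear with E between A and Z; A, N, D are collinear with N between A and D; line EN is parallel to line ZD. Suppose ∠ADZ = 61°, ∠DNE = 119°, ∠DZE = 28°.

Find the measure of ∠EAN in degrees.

∠EAN = 91°

1. ∠AZD = 28°  [E on ray ZA]
2. ∠DAZ = 91°  [△AZD]
3. ∠EAN = 91°  [E on AZ, N on AD]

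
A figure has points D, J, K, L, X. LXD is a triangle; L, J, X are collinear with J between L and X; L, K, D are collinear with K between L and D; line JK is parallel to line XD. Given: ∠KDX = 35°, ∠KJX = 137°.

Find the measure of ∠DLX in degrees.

1. ∠LDX = 35°  [K on ray DL]
2. ∠KJL = 43°  [linear pair at J on LX]
3. ∠JKL = 35°  [JK∥XD, corresponding at K]
4. ∠JLK = 102°  [△LJK]
5. ∠DLX = 102°  [J on LX, K on LD]

∠DLX = 102°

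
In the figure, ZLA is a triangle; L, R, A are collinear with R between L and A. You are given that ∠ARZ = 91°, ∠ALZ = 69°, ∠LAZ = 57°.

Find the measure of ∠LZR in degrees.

1. ∠LRZ = 89°  [linear pair at R on LA]
2. ∠RLZ = 69°  [R on ray LA]
3. ∠LZR = 22°  [△ZLR]

∠LZR = 22°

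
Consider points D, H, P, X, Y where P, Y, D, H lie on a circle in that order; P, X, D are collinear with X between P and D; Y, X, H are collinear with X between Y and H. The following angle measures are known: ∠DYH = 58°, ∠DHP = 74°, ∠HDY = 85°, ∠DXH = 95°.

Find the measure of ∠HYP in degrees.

1. ∠DPH = 58°  [same arc DH]
2. ∠HDP = 48°  [△PDH]
3. ∠HYP = 48°  [same arc PH]

∠HYP = 48°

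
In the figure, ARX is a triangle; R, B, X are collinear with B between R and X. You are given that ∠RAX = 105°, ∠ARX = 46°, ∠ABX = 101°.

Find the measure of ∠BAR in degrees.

1. ∠ARB = 46°  [B on ray RX]
2. ∠ABR = 79°  [linear pair at B on RX]
3. ∠BAR = 55°  [△ARB]

∠BAR = 55°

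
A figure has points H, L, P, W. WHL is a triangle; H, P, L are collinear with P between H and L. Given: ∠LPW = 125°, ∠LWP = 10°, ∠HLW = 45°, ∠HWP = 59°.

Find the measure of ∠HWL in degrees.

∠HWL = 69°

1. ∠HPW = 55°  [linear pair at P on HL]
2. ∠PHW = 66°  [△WHP]
3. ∠LHW = 66°  [P on ray HL]
4. ∠HWL = 69°  [△WHL]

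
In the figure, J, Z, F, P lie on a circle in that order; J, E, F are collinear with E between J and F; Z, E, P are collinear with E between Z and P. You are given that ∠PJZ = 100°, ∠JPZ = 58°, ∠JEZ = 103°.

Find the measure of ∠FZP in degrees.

1. ∠JFZ = 58°  [same arc JZ]
2. ∠FEZ = 77°  [linear pair at E on JF]
3. ∠FZP = 45°  [△ZEF]

∠FZP = 45°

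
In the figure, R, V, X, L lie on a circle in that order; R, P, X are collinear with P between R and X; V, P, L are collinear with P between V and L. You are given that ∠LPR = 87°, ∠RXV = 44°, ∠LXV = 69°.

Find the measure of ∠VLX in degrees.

1. ∠VPX = 87°  [vertical angles at P]
2. ∠LVX = 49°  [△VPX]
3. ∠VLX = 62°  [△VXL]

∠VLX = 62°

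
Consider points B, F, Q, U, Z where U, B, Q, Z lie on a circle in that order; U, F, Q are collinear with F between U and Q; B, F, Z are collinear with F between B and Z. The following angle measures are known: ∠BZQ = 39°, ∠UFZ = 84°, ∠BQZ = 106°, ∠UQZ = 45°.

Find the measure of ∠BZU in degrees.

1. ∠BUZ = 74°  [cyclic UBQZ, opposite ∠U+∠Q]
2. ∠UBZ = 45°  [same arc UZ]
3. ∠BZU = 61°  [△UBZ]

∠BZU = 61°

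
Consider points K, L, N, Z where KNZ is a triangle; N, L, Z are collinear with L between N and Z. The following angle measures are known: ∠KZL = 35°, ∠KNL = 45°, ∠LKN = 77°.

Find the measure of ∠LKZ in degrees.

1. ∠KLN = 58°  [△KNL]
2. ∠KLZ = 122°  [linear pair at L on NZ]
3. ∠LKZ = 23°  [△KLZ]

∠LKZ = 23°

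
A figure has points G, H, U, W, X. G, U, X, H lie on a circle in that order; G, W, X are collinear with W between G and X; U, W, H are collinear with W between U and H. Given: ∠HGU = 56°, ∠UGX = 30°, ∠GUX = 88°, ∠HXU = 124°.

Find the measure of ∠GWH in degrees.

∠GWH = 92°

1. ∠UHX = 30°  [same arc UX]
2. ∠GXU = 62°  [△GUX]
3. ∠HUX = 26°  [△UXH]
4. ∠GHU = 62°  [same arc GU]
5. ∠HGX = 26°  [same arc XH]
6. ∠GWH = 92°  [△GWH]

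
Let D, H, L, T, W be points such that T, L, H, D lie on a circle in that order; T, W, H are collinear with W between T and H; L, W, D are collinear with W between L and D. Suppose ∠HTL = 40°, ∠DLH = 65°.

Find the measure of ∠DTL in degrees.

∠DTL = 105°

1. ∠HDL = 40°  [same arc LH]
2. ∠DHL = 75°  [△LHD]
3. ∠DTL = 105°  [cyclic TLHD, opposite ∠T+∠H]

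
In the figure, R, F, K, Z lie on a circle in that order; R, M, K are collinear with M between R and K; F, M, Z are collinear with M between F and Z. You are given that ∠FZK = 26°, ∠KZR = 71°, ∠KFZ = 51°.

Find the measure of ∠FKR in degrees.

∠FKR = 45°

1. ∠FRK = 26°  [same arc FK]
2. ∠KFR = 109°  [cyclic RFKZ, opposite ∠F+∠Z]
3. ∠FKR = 45°  [△RFK]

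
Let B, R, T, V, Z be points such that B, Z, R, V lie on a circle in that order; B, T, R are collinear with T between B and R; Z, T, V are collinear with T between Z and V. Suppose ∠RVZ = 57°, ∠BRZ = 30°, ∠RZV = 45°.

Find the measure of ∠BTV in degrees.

1. ∠BVZ = 30°  [same arc BZ]
2. ∠RBV = 45°  [same arc RV]
3. ∠BTV = 105°  [△BTV]

∠BTV = 105°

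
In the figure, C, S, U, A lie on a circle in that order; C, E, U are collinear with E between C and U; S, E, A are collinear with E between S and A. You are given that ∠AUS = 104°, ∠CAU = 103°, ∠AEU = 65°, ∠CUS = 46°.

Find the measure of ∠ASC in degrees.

1. ∠ACS = 76°  [cyclic CSUA, opposite ∠C+∠U]
2. ∠CAS = 46°  [same arc CS]
3. ∠ASC = 58°  [△CSA]

∠ASC = 58°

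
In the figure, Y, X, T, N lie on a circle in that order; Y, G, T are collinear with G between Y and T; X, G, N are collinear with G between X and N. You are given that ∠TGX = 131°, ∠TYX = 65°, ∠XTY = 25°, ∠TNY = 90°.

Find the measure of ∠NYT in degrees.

∠NYT = 24°

1. ∠NGY = 131°  [vertical angles at G]
2. ∠XNY = 25°  [same arc YX]
3. ∠NYT = 24°  [△YGN]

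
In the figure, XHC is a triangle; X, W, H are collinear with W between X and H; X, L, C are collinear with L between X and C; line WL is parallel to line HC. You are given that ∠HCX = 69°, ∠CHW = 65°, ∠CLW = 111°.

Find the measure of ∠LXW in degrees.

∠LXW = 46°

1. ∠CHX = 65°  [W on ray HX]
2. ∠CXH = 46°  [△XHC]
3. ∠LXW = 46°  [W on XH, L on XC]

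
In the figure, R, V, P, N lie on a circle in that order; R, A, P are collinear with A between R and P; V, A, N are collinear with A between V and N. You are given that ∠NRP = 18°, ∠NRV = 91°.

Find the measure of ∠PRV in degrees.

∠PRV = 73°

1. ∠NVP = 18°  [same arc PN]
2. ∠NPV = 89°  [cyclic RVPN, opposite ∠R+∠P]
3. ∠PNV = 73°  [△VPN]
4. ∠PRV = 73°  [same arc VP]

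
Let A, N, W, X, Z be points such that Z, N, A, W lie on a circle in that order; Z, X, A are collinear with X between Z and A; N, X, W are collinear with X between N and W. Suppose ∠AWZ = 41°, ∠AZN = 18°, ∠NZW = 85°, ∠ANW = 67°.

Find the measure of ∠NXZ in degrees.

∠NXZ = 90°

1. ∠ANZ = 139°  [cyclic ZNAW, opposite ∠N+∠W]
2. ∠NAZ = 23°  [△ZNA]
3. ∠AXN = 90°  [△NXA]
4. ∠NXZ = 90°  [linear pair at X on ZA]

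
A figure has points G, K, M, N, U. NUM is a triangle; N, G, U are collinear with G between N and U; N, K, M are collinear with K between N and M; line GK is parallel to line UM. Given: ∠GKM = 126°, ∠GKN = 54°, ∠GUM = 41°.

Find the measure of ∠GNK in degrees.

∠GNK = 85°

1. ∠NMU = 54°  [GK∥UM, corresponding at K]
2. ∠MUN = 41°  [G on ray UN]
3. ∠MNU = 85°  [△NUM]
4. ∠GNK = 85°  [G on NU, K on NM]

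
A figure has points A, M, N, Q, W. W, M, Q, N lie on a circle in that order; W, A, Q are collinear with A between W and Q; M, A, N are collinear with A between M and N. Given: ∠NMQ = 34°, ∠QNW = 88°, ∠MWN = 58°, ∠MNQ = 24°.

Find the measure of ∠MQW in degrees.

∠MQW = 64°

1. ∠QMW = 92°  [cyclic WMQN, opposite ∠M+∠N]
2. ∠MWQ = 24°  [same arc MQ]
3. ∠MQW = 64°  [△WMQ]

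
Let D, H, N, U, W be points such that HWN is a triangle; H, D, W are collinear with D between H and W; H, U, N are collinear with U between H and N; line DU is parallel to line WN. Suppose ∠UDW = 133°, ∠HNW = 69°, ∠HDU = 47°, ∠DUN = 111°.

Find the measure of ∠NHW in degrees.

∠NHW = 64°

1. ∠DUH = 69°  [DU∥WN, corresponding at U]
2. ∠DHU = 64°  [△HDU]
3. ∠NHW = 64°  [D on HW, U on HN]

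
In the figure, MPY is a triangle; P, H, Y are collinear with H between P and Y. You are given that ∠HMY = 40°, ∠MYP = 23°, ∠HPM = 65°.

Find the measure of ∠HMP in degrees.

∠HMP = 52°

1. ∠HYM = 23°  [H on ray YP]
2. ∠MHY = 117°  [△MHY]
3. ∠MHP = 63°  [linear pair at H on PY]
4. ∠HMP = 52°  [△MPH]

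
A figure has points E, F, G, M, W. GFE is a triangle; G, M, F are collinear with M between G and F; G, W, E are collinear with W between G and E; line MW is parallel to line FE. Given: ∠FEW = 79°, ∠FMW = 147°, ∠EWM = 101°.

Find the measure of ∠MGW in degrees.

1. ∠GMW = 33°  [linear pair at M on GF]
2. ∠GWM = 79°  [linear pair at W on GE]
3. ∠MGW = 68°  [△GMW]

∠MGW = 68°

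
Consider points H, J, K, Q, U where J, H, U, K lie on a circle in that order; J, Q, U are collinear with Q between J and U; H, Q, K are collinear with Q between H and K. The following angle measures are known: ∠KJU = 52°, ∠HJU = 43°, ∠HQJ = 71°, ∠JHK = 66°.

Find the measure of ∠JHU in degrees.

∠JHU = 118°

1. ∠KHU = 52°  [same arc UK]
2. ∠HQU = 109°  [linear pair at Q on JU]
3. ∠HUJ = 19°  [△HQU]
4. ∠JHU = 118°  [△JHU]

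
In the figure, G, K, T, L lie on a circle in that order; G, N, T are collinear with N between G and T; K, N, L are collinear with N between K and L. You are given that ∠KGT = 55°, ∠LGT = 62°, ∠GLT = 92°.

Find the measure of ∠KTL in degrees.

1. ∠KLT = 55°  [same arc KT]
2. ∠LKT = 62°  [same arc TL]
3. ∠KTL = 63°  [△KTL]

∠KTL = 63°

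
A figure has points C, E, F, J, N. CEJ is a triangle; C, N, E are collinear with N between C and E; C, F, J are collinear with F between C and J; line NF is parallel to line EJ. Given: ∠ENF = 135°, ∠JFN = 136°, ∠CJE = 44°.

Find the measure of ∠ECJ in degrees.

1. ∠CNF = 45°  [linear pair at N on CE]
2. ∠CFN = 44°  [linear pair at F on CJ]
3. ∠FCN = 91°  [△CNF]
4. ∠ECJ = 91°  [N on CE, F on CJ]

∠ECJ = 91°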